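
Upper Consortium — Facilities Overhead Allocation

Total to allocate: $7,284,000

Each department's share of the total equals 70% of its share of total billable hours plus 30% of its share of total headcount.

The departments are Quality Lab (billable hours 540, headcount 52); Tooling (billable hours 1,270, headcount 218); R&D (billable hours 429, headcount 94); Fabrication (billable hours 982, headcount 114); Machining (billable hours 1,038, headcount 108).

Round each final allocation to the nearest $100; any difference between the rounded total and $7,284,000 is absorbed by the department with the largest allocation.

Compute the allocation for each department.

Quality Lab: $840,400; Tooling: $2,333,400; R&D: $864,100; Fabrication: $1,600,700; Machining: $1,645,400

Billable hours total 4,259; headcount total 586.
Combined weights (70% billable hours + 30% headcount): Quality Lab 0.1154; Tooling 0.3203; R&D 0.1186; Fabrication 0.2198; Machining 0.2259.
Proportional shares: Quality Lab 840,387.05; Tooling 2,333,345.93; R&D 864,118.23; Fabrication 1,600,740.32; Machining 1,645,408.48.
At nearest $100: Quality Lab $840,400; Tooling $2,333,300; R&D $864,100; Fabrication $1,600,700; Machining $1,645,400. Sum = $7,283,900.
Difference $7,284,000 − $7,283,900 = +$100 applied to largest allocation (Tooling): Tooling becomes $2,333,400.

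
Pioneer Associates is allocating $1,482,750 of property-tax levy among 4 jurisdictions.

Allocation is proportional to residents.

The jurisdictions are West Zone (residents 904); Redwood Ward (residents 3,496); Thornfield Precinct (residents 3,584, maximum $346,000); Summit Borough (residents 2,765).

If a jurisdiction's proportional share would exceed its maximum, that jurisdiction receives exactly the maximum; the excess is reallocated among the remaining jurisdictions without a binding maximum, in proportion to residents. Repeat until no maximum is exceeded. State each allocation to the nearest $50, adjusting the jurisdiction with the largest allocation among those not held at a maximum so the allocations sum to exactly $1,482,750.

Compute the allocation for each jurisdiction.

Residents total: 10,749.
Pro-rata shares before constraints: West Zone 124,700.53; Redwood Ward 482,248.95; Thornfield Precinct 494,387.94; Summit Borough 381,412.57.
Cap binds for Thornfield Precinct ($346,000); residual $1,136,750 reallocated over remaining residents 7,165.
Shares after redistribution: West Zone 143,422.47 → $143,400; Redwood Ward 554,651.50 → $554,650; Summit Borough 438,676.03 → $438,700.

West Zone: $143,400 | Redwood Ward: $554,650 | Thornfield Precinct: $346,000 | Summit Borough: $438,700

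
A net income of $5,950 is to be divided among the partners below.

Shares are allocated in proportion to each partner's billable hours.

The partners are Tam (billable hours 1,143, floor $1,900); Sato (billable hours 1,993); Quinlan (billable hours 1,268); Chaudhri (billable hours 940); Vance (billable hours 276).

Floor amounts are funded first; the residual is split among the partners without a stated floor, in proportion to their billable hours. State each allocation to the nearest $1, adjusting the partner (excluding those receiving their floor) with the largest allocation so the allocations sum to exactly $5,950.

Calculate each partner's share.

Tam: $1,900; Sato: $1,803; Quinlan: $1,147; Chaudhri: $850; Vance: $250

Minimums first: Tam $1,900. Residual $4,050.
Residual split over remaining billable hours 4,477: Sato 1,802.91 → $1,803; Quinlan 1,147.06 → $1,147; Chaudhri 850.35 → $850; Vance 249.68 → $250.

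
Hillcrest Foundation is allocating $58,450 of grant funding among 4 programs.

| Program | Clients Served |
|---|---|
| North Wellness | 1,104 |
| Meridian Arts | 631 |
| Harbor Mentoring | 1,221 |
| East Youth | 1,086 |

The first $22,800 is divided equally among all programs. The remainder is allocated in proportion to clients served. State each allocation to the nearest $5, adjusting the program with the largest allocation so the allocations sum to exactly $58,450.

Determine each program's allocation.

$22,800 shared equally gives $5,700 per program.
Remainder $35,650 by clients served (total 4,042): North Wellness 9,737.16 → $9,735; Meridian Arts 5,565.35 → $5,565; Harbor Mentoring 10,769.09 → $10,770; East Youth 9,578.40 → $9,580.
Totals: North Wellness $5,700 + $9,735 = $15,435; Meridian Arts $5,700 + $5,565 = $11,265; Harbor Mentoring $5,700 + $10,770 = $16,470; East Youth $5,700 + $9,580 = $15,280.

North Wellness: $15,435 | Meridian Arts: $11,265 | Harbor Mentoring: $16,470 | East Youth: $15,280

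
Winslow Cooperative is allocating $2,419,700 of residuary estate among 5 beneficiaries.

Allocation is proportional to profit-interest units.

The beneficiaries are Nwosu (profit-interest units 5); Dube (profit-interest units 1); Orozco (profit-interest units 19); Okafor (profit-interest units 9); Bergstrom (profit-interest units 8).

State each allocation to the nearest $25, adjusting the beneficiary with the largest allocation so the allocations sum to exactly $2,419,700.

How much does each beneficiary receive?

Nwosu: $288,050 · Dube: $57,600 · Orozco: $1,094,650 · Okafor: $518,500 · Bergstrom: $460,900

Sum of profit-interest units: 42.
Proportional shares: Nwosu 5/42 × $2,419,700 = 288,059.52; Dube 1/42 × $2,419,700 = 57,611.90; Orozco 19/42 × $2,419,700 = 1,094,626.19; Okafor 9/42 × $2,419,700 = 518,507.14; Bergstrom 8/42 × $2,419,700 = 460,895.24.
Rounded to nearest $25: Nwosu $288,050; Dube $57,600; Orozco $1,094,625; Okafor $518,500; Bergstrom $460,900. Sum = $2,419,675.
Difference $2,419,700 − $2,419,675 = +$25 applied to largest allocation (Orozco): Orozco becomes $1,094,650.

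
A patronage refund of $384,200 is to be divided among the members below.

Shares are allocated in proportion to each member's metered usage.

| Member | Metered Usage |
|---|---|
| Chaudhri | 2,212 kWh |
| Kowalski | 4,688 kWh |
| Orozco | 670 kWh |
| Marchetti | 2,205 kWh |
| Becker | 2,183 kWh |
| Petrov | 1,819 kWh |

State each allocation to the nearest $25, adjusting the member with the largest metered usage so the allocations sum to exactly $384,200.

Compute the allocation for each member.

Combined metered usage = 13,777.
Proportional shares: Chaudhri 2,212/13,777 × $384,200 = 61,686.17; Kowalski 4,688/13,777 × $384,200 = 130,734.53; Orozco 670/13,777 × $384,200 = 18,684.33; Marchetti 2,205/13,777 × $384,200 = 61,490.96; Becker 2,183/13,777 × $384,200 = 60,877.45; Petrov 1,819/13,777 × $384,200 = 50,726.56.
At nearest $25: Chaudhri $61,675; Kowalski $130,725; Orozco $18,675; Marchetti $61,500; Becker $60,875; Petrov $50,725. Sum = $384,175.
Difference $384,200 − $384,175 = +$25 applied to largest metered usage (Kowalski): Kowalski becomes $130,750.

Chaudhri: $61,675 · Kowalski: $130,750 · Orozco: $18,675 · Marchetti: $61,500 · Becker: $60,875 · Petrov: $50,725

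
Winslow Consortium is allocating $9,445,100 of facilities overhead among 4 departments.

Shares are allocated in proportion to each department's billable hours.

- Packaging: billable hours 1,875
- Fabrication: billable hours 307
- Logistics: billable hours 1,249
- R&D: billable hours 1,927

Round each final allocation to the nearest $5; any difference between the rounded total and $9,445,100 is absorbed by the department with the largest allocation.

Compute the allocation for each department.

Packaging: $3,305,255 | Fabrication: $541,180 | Logistics: $2,201,740 | R&D: $3,396,925

Total billable hours = 5,358.
Unrounded shares: Packaging 1,875/5,358 × $9,445,100 = 3,305,256.16; Fabrication 307/5,358 × $9,445,100 = 541,180.61; Logistics 1,249/5,358 × $9,445,100 = 2,201,741.30; R&D 1,927/5,358 × $9,445,100 = 3,396,921.93.
At nearest $5: Packaging $3,305,255; Fabrication $541,180; Logistics $2,201,740; R&D $3,396,920. Sum = $9,445,095.
Difference $9,445,100 − $9,445,095 = +$5 applied to largest allocation (R&D): R&D becomes $3,396,925.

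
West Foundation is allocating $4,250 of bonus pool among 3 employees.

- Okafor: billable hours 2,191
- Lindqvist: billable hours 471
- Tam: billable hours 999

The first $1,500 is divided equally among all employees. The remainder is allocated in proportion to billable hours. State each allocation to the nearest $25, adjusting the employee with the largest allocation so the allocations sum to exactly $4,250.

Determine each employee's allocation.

$1,500 shared equally gives $500 per employee.
Remainder $2,750 by billable hours (total 3,661): Okafor 1,645.79 → $1,650; Lindqvist 353.80 → $350; Tam 750.41 → $750.
Totals: Okafor $500 + $1,650 = $2,150; Lindqvist $500 + $350 = $850; Tam $500 + $750 = $1,250.

Okafor: $2,150; Lindqvist: $850; Tam: $1,250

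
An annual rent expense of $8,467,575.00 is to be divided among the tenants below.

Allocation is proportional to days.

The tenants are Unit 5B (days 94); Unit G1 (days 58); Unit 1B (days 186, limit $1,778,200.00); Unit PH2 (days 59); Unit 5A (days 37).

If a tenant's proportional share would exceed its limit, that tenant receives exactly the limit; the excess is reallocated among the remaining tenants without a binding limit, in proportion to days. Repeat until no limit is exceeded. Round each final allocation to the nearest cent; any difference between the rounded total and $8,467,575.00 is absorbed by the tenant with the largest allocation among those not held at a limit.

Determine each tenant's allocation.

Combined days = 434.
Proportional shares (ignoring caps): Unit 5B 1,833,990.8986; Unit G1 1,131,611.4055; Unit 1B 3,628,960.7143; Unit PH2 1,151,121.9470; Unit 5A 721,890.0346.
Held at cap: Unit 1B ($1,778,200.00); remaining pool $6,689,375.00 reallocated over remaining days 248.
Shares after redistribution: Unit 5B 2,535,488.9113 → $2,535,488.91; Unit G1 1,564,450.6048 → $1,564,450.60; Unit PH2 1,591,423.8911 → $1,591,423.89; Unit 5A 998,011.5927 → $998,011.59.
Rounding difference +$0.01 applied to Unit 5B → $2,535,488.92.

Unit 5B: $2,535,488.92; Unit G1: $1,564,450.60; Unit 1B: $1,778,200.00; Unit PH2: $1,591,423.89; Unit 5A: $998,011.59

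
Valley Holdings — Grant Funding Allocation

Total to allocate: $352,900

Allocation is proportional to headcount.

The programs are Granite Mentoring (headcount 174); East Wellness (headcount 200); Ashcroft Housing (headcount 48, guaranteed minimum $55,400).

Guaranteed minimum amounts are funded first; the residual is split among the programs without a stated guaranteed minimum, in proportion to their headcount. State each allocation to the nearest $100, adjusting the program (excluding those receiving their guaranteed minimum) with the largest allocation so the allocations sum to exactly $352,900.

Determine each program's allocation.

Granite Mentoring: $138,400 | East Wellness: $159,100 | Ashcroft Housing: $55,400

Minimums first: Ashcroft Housing $55,400. Remaining pool $297,500.
Remaining pool split over remaining headcount 374: Granite Mentoring 138,409.09 → $138,400; East Wellness 159,090.91 → $159,100.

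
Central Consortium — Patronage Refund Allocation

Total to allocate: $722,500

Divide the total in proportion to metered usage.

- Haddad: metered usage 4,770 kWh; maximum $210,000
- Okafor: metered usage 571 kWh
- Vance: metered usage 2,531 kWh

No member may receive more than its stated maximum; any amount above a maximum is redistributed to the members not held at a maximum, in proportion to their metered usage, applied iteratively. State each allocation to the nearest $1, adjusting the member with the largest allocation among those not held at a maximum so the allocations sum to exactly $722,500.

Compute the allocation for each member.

Haddad: $210,000 | Okafor: $94,338 | Vance: $418,162

Metered usage total: 7,872.
Unconstrained shares: Haddad 437,795.35; Okafor 52,406.95; Vance 232,297.70.
Capped: Haddad ($210,000); remaining pool $512,500 reallocated over remaining metered usage 3,102.
Shares after redistribution: Okafor 94,338.33 → $94,338; Vance 418,161.67 → $418,162.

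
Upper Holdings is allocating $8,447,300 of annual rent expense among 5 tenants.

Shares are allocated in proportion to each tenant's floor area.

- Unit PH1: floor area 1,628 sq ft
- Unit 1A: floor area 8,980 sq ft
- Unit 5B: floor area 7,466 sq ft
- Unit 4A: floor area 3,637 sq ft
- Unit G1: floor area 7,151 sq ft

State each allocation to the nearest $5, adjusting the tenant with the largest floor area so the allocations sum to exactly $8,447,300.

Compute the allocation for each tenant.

Unit PH1: $476,480; Unit 1A: $2,628,260; Unit 5B: $2,185,140; Unit 4A: $1,064,475; Unit G1: $2,092,945

Sum of floor area: 28,862.
Proportional shares: Unit PH1 1,628/28,862 × $8,447,300 = 476,481.34; Unit 1A 8,980/28,862 × $8,447,300 = 2,628,257.02; Unit 5B 7,466/28,862 × $8,447,300 = 2,185,141.08; Unit 4A 3,637/28,862 × $8,447,300 = 1,064,473.36; Unit G1 7,151/28,862 × $8,447,300 = 2,092,947.21.
After rounding ($5): Unit PH1 $476,480; Unit 1A $2,628,255; Unit 5B $2,185,140; Unit 4A $1,064,475; Unit G1 $2,092,945. Sum = $8,447,295.
Difference $8,447,300 − $8,447,295 = +$5 applied to largest floor area (Unit 1A): Unit 1A becomes $2,628,260.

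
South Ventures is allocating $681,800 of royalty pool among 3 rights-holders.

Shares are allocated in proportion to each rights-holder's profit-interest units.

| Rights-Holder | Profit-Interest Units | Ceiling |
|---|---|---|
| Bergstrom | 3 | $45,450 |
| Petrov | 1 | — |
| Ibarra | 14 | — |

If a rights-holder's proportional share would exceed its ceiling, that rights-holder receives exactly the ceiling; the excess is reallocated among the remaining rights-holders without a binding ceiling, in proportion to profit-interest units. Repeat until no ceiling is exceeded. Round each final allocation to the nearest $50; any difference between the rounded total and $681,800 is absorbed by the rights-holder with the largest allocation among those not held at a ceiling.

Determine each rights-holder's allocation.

Bergstrom: $45,450; Petrov: $42,400; Ibarra: $593,950

Sum of profit-interest units: 18.
Unconstrained shares: Bergstrom 113,633.33; Petrov 37,877.78; Ibarra 530,288.89.
Capped: Bergstrom ($45,450); remaining pool $636,350 reallocated over remaining profit-interest units 15.
Remaining shares: Petrov 42,423.33 → $42,400; Ibarra 593,926.67 → $593,950.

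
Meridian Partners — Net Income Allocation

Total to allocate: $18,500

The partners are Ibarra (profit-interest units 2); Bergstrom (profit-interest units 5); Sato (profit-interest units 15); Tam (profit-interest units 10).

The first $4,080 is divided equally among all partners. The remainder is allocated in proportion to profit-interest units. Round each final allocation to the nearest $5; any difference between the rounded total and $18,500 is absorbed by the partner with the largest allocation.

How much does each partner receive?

Equal tier: $4,080 ÷ 4 = $1,020 apiece.
Remainder $14,420 by profit-interest units (total 32): Ibarra 901.25 → $900; Bergstrom 2,253.12 → $2,255; Sato 6,759.38 → $6,760; Tam 4,506.25 → $4,505.
Totals: Ibarra $1,020 + $900 = $1,920; Bergstrom $1,020 + $2,255 = $3,275; Sato $1,020 + $6,760 = $7,780; Tam $1,020 + $4,505 = $5,525.

Ibarra: $1,920 | Bergstrom: $3,275 | Sato: $7,780 | Tam: $5,525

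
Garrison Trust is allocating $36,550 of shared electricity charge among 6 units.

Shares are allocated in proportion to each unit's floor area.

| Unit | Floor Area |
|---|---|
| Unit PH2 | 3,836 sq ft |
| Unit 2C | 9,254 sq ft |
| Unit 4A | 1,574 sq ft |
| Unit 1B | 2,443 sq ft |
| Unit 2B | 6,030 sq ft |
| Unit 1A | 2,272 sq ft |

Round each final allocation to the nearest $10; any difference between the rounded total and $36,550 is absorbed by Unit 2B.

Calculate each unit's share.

Unit PH2: $5,520 · Unit 2C: $13,310 · Unit 4A: $2,260 · Unit 1B: $3,510 · Unit 2B: $8,680 · Unit 1A: $3,270

Combined floor area = 25,409.
Raw shares: Unit PH2 3,836/25,409 × $36,550 = 5,517.96; Unit 2C 9,254/25,409 × $36,550 = 13,311.57; Unit 4A 1,574/25,409 × $36,550 = 2,264.15; Unit 1B 2,443/25,409 × $36,550 = 3,514.17; Unit 2B 6,030/25,409 × $36,550 = 8,673.95; Unit 1A 2,272/25,409 × $36,550 = 3,268.20.
Rounded to nearest $10: Unit PH2 $5,520; Unit 2C $13,310; Unit 4A $2,260; Unit 1B $3,510; Unit 2B $8,670; Unit 1A $3,270. Sum = $36,540.
Difference $36,550 − $36,540 = +$10 applied to Unit 2B: Unit 2B becomes $8,680.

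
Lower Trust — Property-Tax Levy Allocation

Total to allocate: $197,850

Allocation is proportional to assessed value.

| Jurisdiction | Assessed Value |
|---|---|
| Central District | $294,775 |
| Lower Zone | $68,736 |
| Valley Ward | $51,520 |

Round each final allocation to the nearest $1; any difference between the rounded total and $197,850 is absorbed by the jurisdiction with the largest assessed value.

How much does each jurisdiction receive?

Sum of assessed value: 294,775 + 68,736 + 51,520 = 415,031.
Unrounded shares: Central District 140,522.60; Lower Zone 32,767.23; Valley Ward 24,560.17.
At nearest $1: Central District $140,523; Lower Zone $32,767; Valley Ward $24,560. Sum = $197,850.
Sum already equals the total — no adjustment.

Central District: $140,523 | Lower Zone: $32,767 | Valley Ward: $24,560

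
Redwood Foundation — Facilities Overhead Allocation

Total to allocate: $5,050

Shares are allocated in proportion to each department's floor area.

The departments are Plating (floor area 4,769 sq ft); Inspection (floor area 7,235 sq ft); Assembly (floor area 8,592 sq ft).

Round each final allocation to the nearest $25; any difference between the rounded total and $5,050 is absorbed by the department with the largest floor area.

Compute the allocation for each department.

Combined floor area = 4,769 + 7,235 + 8,592 = 20,596.
Raw shares: Plating 1,169.33; Inspection 1,773.97; Assembly 2,106.70.
At nearest $25: Plating $1,175; Inspection $1,775; Assembly $2,100. Sum = $5,050.
Sum already equals the total — no adjustment.

Plating: $1,175; Inspection: $1,775; Assembly: $2,100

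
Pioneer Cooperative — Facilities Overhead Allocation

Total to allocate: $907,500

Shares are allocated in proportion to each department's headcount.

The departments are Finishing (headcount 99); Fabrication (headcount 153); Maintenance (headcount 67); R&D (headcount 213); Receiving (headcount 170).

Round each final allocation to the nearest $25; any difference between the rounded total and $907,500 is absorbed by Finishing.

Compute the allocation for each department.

Finishing: $127,950 · Fabrication: $197,800 · Maintenance: $86,625 · R&D: $275,350 · Receiving: $219,775

Total headcount = 702.
Raw shares: Finishing 99/702 × $907,500 = 127,980.77; Fabrication 153/702 × $907,500 = 197,788.46; Maintenance 67/702 × $907,500 = 86,613.25; R&D 213/702 × $907,500 = 275,352.56; Receiving 170/702 × $907,500 = 219,764.96.
After rounding ($25): Finishing $127,975; Fabrication $197,800; Maintenance $86,625; R&D $275,350; Receiving $219,775. Sum = $907,525.
Difference $907,500 − $907,525 = −$25 applied to Finishing: Finishing becomes $127,950.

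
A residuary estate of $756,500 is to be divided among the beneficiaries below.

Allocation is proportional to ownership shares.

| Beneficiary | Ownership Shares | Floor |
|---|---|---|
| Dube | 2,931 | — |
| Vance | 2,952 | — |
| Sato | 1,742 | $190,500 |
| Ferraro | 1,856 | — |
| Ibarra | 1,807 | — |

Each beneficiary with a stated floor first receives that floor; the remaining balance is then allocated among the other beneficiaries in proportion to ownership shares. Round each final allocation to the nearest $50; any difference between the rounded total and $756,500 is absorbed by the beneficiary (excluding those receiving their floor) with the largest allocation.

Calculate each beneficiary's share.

Dube: $173,800 | Vance: $175,000 | Sato: $190,500 | Ferraro: $110,050 | Ibarra: $107,150

Fund the minimums — Sato $190,500. Balance $566,000.
Balance split over remaining ownership shares 9,546: Dube 173,784.41 → $173,800; Vance 175,029.54 → $175,050; Ferraro 110,045.67 → $110,050; Ibarra 107,140.37 → $107,150.
Rounding difference −$50 applied to Vance → $175,000.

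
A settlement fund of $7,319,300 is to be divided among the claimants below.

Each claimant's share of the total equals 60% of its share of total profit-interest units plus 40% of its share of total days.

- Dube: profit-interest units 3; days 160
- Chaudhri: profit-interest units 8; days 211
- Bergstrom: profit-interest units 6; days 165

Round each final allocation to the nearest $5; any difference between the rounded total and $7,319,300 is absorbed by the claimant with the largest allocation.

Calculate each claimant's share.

Dube: $1,648,930; Chaudhri: $3,219,145; Bergstrom: $2,451,225

Profit-interest units total 17; days total 536.
Blended shares (60% profit-interest units + 40% days): Dube 0.2253; Chaudhri 0.4398; Bergstrom 0.3349.
Unrounded shares: Dube 1,648,930.97; Chaudhri 3,219,142.52; Bergstrom 2,451,226.50.
Rounded to nearest $5: Dube $1,648,930; Chaudhri $3,219,145; Bergstrom $2,451,225. Sum = $7,319,300.
No rounding difference to absorb.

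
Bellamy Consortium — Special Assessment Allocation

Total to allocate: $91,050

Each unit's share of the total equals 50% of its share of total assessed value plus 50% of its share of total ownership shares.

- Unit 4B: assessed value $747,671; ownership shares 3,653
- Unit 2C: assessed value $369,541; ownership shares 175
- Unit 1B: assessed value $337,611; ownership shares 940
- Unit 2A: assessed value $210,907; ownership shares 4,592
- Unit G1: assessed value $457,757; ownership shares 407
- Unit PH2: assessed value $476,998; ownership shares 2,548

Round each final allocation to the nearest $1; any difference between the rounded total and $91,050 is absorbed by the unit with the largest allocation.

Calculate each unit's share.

Unit 4B: $26,593 · Unit 2C: $7,116 · Unit 1B: $9,385 · Unit 2A: $20,668 · Unit G1: $9,518 · Unit PH2: $17,770

Totals — assessed value 2,600,485, ownership shares 12,315.
Blended shares (50% assessed value + 50% ownership shares): Unit 4B 0.2921; Unit 2C 0.0782; Unit 1B 0.1031; Unit 2A 0.2270; Unit G1 0.1045; Unit PH2 0.1952.
Pro-rata amounts: Unit 4B 26,593.08; Unit 2C 7,116.24; Unit 1B 9,385.24; Unit 2A 20,667.51; Unit G1 9,518.22; Unit PH2 17,769.71.
Rounded to nearest $1: Unit 4B $26,593; Unit 2C $7,116; Unit 1B $9,385; Unit 2A $20,668; Unit G1 $9,518; Unit PH2 $17,770. Sum = $91,050.
Sum already equals the total — no adjustment.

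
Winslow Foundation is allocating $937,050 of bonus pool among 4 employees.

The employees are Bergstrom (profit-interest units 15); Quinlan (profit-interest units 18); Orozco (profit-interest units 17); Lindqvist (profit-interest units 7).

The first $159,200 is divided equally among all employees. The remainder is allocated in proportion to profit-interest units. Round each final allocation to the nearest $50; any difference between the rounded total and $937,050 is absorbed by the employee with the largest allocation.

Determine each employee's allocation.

Bergstrom: $244,500 | Quinlan: $285,400 | Orozco: $271,800 | Lindqvist: $135,350

$159,200 shared equally gives $39,800 per employee.
Remainder $777,850 by profit-interest units (total 57): Bergstrom 204,697.37 → $204,700; Quinlan 245,636.84 → $245,650; Orozco 231,990.35 → $232,000; Lindqvist 95,525.44 → $95,550.
Rounding difference −$50 on remainder applied to Quinlan.
Totals: Bergstrom $39,800 + $204,700 = $244,500; Quinlan $39,800 + $245,600 = $285,400; Orozco $39,800 + $232,000 = $271,800; Lindqvist $39,800 + $95,550 = $135,350.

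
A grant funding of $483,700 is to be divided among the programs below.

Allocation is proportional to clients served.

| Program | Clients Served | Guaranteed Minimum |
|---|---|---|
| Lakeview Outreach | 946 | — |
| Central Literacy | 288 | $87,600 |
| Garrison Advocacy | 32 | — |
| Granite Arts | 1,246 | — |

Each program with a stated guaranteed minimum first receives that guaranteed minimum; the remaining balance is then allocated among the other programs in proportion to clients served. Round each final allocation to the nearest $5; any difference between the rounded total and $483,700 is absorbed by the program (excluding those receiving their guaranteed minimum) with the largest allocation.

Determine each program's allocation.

Lakeview Outreach: $168,485 | Central Literacy: $87,600 | Garrison Advocacy: $5,700 | Granite Arts: $221,915

Minimums first: Central Literacy $87,600. Residual $396,100.
Residual split over remaining clients served 2,224: Lakeview Outreach 168,484.98 → $168,485; Garrison Advocacy 5,699.28 → $5,700; Granite Arts 221,915.74 → $221,915.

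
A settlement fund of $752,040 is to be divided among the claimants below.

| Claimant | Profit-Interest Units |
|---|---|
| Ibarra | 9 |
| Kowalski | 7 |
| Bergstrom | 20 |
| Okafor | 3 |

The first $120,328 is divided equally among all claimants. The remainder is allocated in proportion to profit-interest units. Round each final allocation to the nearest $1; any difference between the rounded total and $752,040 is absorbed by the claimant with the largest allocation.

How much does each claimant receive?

$120,328 shared equally gives $30,082 per claimant.
Remainder $631,712 by profit-interest units (total 39): Ibarra 145,779.69 → $145,780; Kowalski 113,384.21 → $113,384; Bergstrom 323,954.87 → $323,955; Okafor 48,593.23 → $48,593.
Totals: Ibarra $30,082 + $145,780 = $175,862; Kowalski $30,082 + $113,384 = $143,466; Bergstrom $30,082 + $323,955 = $354,037; Okafor $30,082 + $48,593 = $78,675.

Ibarra: $175,862; Kowalski: $143,466; Bergstrom: $354,037; Okafor: $78,675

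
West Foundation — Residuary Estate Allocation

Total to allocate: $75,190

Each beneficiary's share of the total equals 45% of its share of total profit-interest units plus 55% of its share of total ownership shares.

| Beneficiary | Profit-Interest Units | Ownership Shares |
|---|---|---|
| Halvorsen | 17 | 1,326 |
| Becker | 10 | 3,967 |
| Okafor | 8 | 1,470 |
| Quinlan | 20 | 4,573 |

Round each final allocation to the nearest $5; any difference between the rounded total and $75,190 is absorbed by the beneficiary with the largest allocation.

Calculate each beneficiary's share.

Halvorsen: $15,295 · Becker: $20,625 · Okafor: $10,285 · Quinlan: $28,985

Totals — profit-interest units 55, ownership shares 11,336.
Composite weights (45% profit-interest units + 55% ownership shares): Halvorsen 0.2034; Becker 0.2743; Okafor 0.1368; Quinlan 0.3855.
Unrounded shares: Halvorsen 15,295.58; Becker 20,623.80; Okafor 10,284.19; Quinlan 28,986.43.
Rounded to nearest $5: Halvorsen $15,295; Becker $20,625; Okafor $10,285; Quinlan $28,985. Sum = $75,190.
No rounding difference to absorb.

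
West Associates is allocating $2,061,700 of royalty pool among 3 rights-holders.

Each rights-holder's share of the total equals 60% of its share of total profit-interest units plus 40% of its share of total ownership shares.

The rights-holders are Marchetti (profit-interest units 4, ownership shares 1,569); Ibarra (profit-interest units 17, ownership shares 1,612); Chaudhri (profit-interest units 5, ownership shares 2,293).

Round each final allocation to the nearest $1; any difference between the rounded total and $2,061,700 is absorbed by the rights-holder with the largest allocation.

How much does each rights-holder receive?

Marchetti: $426,687 | Ibarra: $1,051,675 | Chaudhri: $583,338

Totals — profit-interest units 26, ownership shares 5,474.
Combined weights (60% profit-interest units + 40% ownership shares): Marchetti 0.2070; Ibarra 0.5101; Chaudhri 0.2829.
Pro-rata amounts: Marchetti 426,686.90; Ibarra 1,051,675.02; Chaudhri 583,338.09.
Rounded to nearest $1: Marchetti $426,687; Ibarra $1,051,675; Chaudhri $583,338. Sum = $2,061,700.
Rounded total matches; no reconciliation needed.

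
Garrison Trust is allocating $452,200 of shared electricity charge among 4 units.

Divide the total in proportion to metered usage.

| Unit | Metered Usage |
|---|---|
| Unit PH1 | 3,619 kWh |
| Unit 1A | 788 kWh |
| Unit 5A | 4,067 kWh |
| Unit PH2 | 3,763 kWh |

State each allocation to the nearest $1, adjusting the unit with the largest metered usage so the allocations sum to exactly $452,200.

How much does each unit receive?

Unit PH1: $133,735 | Unit 1A: $29,119 | Unit 5A: $150,290 | Unit PH2: $139,056

Metered usage total: 3,619 + 788 + 4,067 + 3,763 = 12,237.
Unrounded shares: Unit PH1 133,734.72; Unit 1A 29,119.36; Unit 5A 150,289.89; Unit PH2 139,056.03.
Rounded to nearest $1: Unit PH1 $133,735; Unit 1A $29,119; Unit 5A $150,290; Unit PH2 $139,056. Sum = $452,200.
No rounding difference to absorb.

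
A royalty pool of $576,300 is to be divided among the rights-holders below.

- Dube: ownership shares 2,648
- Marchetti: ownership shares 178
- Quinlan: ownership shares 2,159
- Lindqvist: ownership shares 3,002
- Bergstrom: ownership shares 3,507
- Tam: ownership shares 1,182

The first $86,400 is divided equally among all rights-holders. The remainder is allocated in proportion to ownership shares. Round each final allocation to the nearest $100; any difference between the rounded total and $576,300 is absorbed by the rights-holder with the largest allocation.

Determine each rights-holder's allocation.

Dube: $116,700; Marchetti: $21,300; Quinlan: $97,800; Lindqvist: $130,400; Bergstrom: $150,000; Tam: $60,100

First tranche $86,400 split equally: $14,400 each.
Remainder $489,900 by ownership shares (total 12,676): Dube 102,339.48 → $102,300; Marchetti 6,879.32 → $6,900; Quinlan 83,440.68 → $83,400; Lindqvist 116,020.81 → $116,000; Bergstrom 135,537.97 → $135,500; Tam 45,681.75 → $45,700.
Rounding difference +$100 on remainder applied to Bergstrom.
Totals: Dube $14,400 + $102,300 = $116,700; Marchetti $14,400 + $6,900 = $21,300; Quinlan $14,400 + $83,400 = $97,800; Lindqvist $14,400 + $116,000 = $130,400; Bergstrom $14,400 + $135,600 = $150,000; Tam $14,400 + $45,700 = $60,100.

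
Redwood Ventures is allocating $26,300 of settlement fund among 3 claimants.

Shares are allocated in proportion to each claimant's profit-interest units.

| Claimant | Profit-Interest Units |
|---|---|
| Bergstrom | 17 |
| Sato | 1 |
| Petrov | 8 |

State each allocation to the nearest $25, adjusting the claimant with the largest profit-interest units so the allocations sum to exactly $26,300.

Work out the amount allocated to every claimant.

Total profit-interest units = 17 + 1 + 8 = 26.
Unrounded shares: Bergstrom 17,196.15; Sato 1,011.54; Petrov 8,092.31.
At nearest $25: Bergstrom $17,200; Sato $1,000; Petrov $8,100. Sum = $26,300.
Rounded total matches; no reconciliation needed.

Bergstrom: $17,200; Sato: $1,000; Petrov: $8,100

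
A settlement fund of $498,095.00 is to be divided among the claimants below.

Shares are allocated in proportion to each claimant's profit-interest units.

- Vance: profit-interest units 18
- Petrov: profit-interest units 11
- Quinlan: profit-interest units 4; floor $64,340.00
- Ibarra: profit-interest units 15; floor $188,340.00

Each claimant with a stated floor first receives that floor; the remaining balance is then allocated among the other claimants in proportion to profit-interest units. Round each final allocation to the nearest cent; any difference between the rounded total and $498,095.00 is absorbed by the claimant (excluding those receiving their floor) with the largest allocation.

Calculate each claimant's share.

Fund the minimums — Quinlan $64,340.00; Ibarra $188,340.00. Balance $245,415.00.
Balance split over remaining profit-interest units 29: Vance 152,326.5517 → $152,326.55; Petrov 93,088.4483 → $93,088.45.

Vance: $152,326.55 · Petrov: $93,088.45 · Quinlan: $64,340.00 · Ibarra: $188,340.00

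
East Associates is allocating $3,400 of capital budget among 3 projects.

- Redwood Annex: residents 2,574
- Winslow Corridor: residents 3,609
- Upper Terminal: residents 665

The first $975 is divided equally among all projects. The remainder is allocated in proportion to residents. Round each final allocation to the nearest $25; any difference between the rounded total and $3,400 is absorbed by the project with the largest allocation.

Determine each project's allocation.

Redwood Annex: $1,225 | Winslow Corridor: $1,625 | Upper Terminal: $550

First tranche $975 split equally: $325 each.
Remainder $2,425 by residents (total 6,848): Redwood Annex 911.50 → $900; Winslow Corridor 1,278.01 → $1,275; Upper Terminal 235.49 → $225.
Rounding difference +$25 on remainder applied to Winslow Corridor.
Totals: Redwood Annex $325 + $900 = $1,225; Winslow Corridor $325 + $1,300 = $1,625; Upper Terminal $325 + $225 = $550.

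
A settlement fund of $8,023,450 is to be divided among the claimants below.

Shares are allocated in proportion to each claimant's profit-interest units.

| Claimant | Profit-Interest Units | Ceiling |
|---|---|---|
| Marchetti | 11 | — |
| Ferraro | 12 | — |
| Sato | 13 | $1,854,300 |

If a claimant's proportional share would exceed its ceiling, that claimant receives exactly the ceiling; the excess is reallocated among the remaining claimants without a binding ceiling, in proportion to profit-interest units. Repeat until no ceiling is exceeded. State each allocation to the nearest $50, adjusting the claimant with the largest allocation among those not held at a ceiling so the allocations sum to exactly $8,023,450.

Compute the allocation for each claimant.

Marchetti: $2,950,450; Ferraro: $3,218,700; Sato: $1,854,300

Profit-interest units total: 36.
Pro-rata shares before constraints: Marchetti 2,451,609.72; Ferraro 2,674,483.33; Sato 2,897,356.94.
Cap binds for Sato ($1,854,300); residual $6,169,150 reallocated over remaining profit-interest units 23.
Redistributed shares: Marchetti 2,950,463.04 → $2,950,450; Ferraro 3,218,686.96 → $3,218,700.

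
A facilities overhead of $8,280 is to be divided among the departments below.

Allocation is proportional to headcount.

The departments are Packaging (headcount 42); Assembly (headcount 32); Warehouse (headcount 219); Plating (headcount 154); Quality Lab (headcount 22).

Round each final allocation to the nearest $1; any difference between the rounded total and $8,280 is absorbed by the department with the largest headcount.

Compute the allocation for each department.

Packaging: $741 · Assembly: $565 · Warehouse: $3,867 · Plating: $2,719 · Quality Lab: $388

Combined headcount = 469.
Proportional shares: Packaging 42/469 × $8,280 = 741.49; Assembly 32/469 × $8,280 = 564.95; Warehouse 219/469 × $8,280 = 3,866.35; Plating 154/469 × $8,280 = 2,718.81; Quality Lab 22/469 × $8,280 = 388.40.
At nearest $1: Packaging $741; Assembly $565; Warehouse $3,866; Plating $2,719; Quality Lab $388. Sum = $8,279.
Difference $8,280 − $8,279 = +$1 applied to largest headcount (Warehouse): Warehouse becomes $3,867.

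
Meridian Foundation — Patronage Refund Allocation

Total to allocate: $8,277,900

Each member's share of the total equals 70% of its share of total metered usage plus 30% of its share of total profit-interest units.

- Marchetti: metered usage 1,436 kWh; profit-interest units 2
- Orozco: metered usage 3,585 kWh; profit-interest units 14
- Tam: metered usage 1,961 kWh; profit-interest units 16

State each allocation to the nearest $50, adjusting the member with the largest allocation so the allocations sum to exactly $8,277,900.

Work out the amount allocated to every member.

Marchetti: $1,347,000 · Orozco: $4,061,750 · Tam: $2,869,150

Totals — metered usage 6,982, profit-interest units 32.
Composite weights (70% metered usage + 30% profit-interest units): Marchetti 0.1627; Orozco 0.4907; Tam 0.3466.
Pro-rata amounts: Marchetti 1,346,981.62; Orozco 4,061,752.24; Tam 2,869,166.14.
After rounding ($50): Marchetti $1,347,000; Orozco $4,061,750; Tam $2,869,150. Sum = $8,277,900.
Sum already equals the total — no adjustment.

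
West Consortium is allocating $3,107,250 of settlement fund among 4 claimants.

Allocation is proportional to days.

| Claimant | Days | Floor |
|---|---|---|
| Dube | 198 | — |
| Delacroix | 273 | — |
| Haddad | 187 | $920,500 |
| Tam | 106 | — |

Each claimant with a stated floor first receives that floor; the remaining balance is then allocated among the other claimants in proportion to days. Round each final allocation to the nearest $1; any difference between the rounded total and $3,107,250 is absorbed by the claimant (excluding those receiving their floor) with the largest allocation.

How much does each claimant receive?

Dube: $750,393 · Delacroix: $1,034,632 · Haddad: $920,500 · Tam: $401,725

Guaranteed amounts: Haddad $920,500. Residual $2,186,750.
Residual split over remaining days 577: Dube 750,392.55 → $750,393; Delacroix 1,034,632.15 → $1,034,632; Tam 401,725.30 → $401,725.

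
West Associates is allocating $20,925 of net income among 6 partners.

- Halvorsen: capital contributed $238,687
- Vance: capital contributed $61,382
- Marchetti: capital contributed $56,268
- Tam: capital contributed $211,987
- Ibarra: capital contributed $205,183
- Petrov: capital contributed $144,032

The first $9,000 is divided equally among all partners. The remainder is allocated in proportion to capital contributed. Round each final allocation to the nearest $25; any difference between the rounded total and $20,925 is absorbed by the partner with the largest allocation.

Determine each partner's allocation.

Halvorsen: $4,600 · Vance: $2,300 · Marchetti: $2,225 · Tam: $4,250 · Ibarra: $4,175 · Petrov: $3,375

First tranche $9,000 split equally: $1,500 each.
Remainder $11,925 by capital contributed (total 917,539): Halvorsen 3,102.15 → $3,100; Vance 797.76 → $800; Marchetti 731.30 → $725; Tam 2,755.14 → $2,750; Ibarra 2,666.71 → $2,675; Petrov 1,871.94 → $1,875.
Totals: Halvorsen $1,500 + $3,100 = $4,600; Vance $1,500 + $800 = $2,300; Marchetti $1,500 + $725 = $2,225; Tam $1,500 + $2,750 = $4,250; Ibarra $1,500 + $2,675 = $4,175; Petrov $1,500 + $1,875 = $3,375.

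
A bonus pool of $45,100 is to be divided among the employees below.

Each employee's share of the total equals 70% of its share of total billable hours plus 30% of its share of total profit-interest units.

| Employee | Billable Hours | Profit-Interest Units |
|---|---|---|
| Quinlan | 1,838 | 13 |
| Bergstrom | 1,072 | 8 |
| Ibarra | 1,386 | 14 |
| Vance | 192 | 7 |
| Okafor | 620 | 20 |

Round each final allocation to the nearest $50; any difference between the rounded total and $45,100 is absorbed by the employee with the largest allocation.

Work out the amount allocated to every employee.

Quinlan: $14,250 · Bergstrom: $8,350 · Ibarra: $11,600 · Vance: $2,700 · Okafor: $8,200

Totals — billable hours 5,108, profit-interest units 62.
Combined weights (70% billable hours + 30% profit-interest units): Quinlan 0.3148; Bergstrom 0.1856; Ibarra 0.2577; Vance 0.0602; Okafor 0.1817.
Unrounded shares: Quinlan 14,196.70; Bergstrom 8,371.30; Ibarra 11,621.34; Vance 2,714.24; Okafor 8,196.43.
Rounded to nearest $50: Quinlan $14,200; Bergstrom $8,350; Ibarra $11,600; Vance $2,700; Okafor $8,200. Sum = $45,050.
Difference $45,100 − $45,050 = +$50 applied to largest allocation (Quinlan): Quinlan becomes $14,250.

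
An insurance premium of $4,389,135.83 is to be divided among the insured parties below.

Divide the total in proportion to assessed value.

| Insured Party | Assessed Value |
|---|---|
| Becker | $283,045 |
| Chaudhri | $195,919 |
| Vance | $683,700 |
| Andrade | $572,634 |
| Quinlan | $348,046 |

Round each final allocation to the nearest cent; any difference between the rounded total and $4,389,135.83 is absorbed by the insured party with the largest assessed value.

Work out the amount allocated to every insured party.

Total assessed value = 283,045 + 195,919 + 683,700 + 572,634 + 348,046 = 2,083,344.
Unrounded shares: Becker 596,311.9634; Chaudhri 412,757.1360; Vance 1,440,401.6653; Andrade 1,206,410.6585; Quinlan 733,254.4069.
Rounded to nearest cent: Becker $596,311.96; Chaudhri $412,757.14; Vance $1,440,401.67; Andrade $1,206,410.66; Quinlan $733,254.41. Sum = $4,389,135.84.
Difference $4,389,135.83 − $4,389,135.84 = −$0.01 applied to largest assessed value (Vance): Vance becomes $1,440,401.66.

Becker: $596,311.96 | Chaudhri: $412,757.14 | Vance: $1,440,401.66 | Andrade: $1,206,410.66 | Quinlan: $733,254.41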